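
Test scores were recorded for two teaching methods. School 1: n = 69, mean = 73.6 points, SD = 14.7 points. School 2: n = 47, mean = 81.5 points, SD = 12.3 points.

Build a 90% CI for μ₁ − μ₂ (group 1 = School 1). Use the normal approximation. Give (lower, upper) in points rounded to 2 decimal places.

Per-group SEs: s₁/√n₁ = 14.7/√69 = 1.7697, s₂/√n₂ = 12.3/√47 = 1.7941.
Unpooled SE of the difference: √(3.13183809 + 3.21879481) = 2.5200.
Margin of error = z* · SE = 1.645 × 2.5200 = 4.1454.
x̄₁ − x̄₂ = 73.6 − 81.5 = -7.9000.
CI: -7.9000 ± 4.1454 = (-12.05, -3.75).

(-12.05, -3.75)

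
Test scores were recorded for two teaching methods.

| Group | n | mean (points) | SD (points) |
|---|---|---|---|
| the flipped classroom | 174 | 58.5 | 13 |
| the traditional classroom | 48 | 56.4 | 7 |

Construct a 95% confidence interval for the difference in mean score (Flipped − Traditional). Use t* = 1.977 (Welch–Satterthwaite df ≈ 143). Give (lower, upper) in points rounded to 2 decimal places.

(-0.69, 4.89)

SE₁ = s₁/√n₁ = 13/√174 = 0.9855; SE₂ = 7/√48 = 1.0104.
Independent samples, unequal variances: SE_diff = √(SE₁² + SE₂²) = √(0.97121025 + 1.02090816) = 1.4114.
t* = 1.977, so margin of error = 1.977 × 1.4114 = 2.7903.
Difference in means = 58.5 − 56.4 = 2.1000.
2.1000 ± 2.7903 → (-0.69, 4.89).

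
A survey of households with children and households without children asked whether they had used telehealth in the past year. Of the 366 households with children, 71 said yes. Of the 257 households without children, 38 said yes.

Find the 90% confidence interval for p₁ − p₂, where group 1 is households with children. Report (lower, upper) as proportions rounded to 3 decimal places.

p̂₁ = 71/366 = 0.1940 and p̂₂ = 38/257 = 0.1479.
SE₁ = √(p̂₁(1−p̂₁)/n₁) = √(0.1940·0.8060/366) = 0.02067; SE₂ = √(0.1479·0.8521/257) = 0.02214.
Independent samples: SE of the difference = √(SE₁² + SE₂²) = √(0.0004272489 + 0.0004901796) = 0.03029.
z* for 90% confidence is 1.645, so the margin of error is 1.645 × 0.03029 = 0.04983.
Point estimate p̂₁ − p̂₂ = 0.1940 − 0.1479 = 0.0461.
0.0461 ± 0.04983 → (-0.004, 0.096).

(-0.004, 0.096)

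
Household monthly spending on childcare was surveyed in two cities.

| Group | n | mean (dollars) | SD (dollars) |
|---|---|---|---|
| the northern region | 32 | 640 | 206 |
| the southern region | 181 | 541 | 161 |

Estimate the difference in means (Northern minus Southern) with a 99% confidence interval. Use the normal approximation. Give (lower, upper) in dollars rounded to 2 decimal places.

Standard errors of each mean: 206/√32 = 36.4160 and 161/√181 = 11.9670.
SE(x̄₁ − x̄₂) = √(36.4160² + 11.9670²) = 38.3319 for independent samples with unequal variances.
With z* = 2.576, the margin is 2.576 × 38.3319 = 98.7430.
x̄₁ − x̄₂ = 640 − 541 = 99.0000; the interval is 99.0000 ± 98.7430 = (0.26, 197.74).

(0.26, 197.74)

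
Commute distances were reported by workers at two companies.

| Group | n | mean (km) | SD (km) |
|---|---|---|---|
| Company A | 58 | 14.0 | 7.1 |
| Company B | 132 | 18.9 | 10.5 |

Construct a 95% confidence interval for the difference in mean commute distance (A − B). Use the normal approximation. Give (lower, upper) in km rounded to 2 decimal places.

Per-group SEs: s₁/√n₁ = 7.1/√58 = 0.9323, s₂/√n₂ = 10.5/√132 = 0.9139.
Unpooled SE of the difference: √(0.86918329 + 0.83521321) = 1.3055.
Margin of error = z* · SE = 1.960 × 1.3055 = 2.5588.
x̄₁ − x̄₂ = 14.0 − 18.9 = -4.9000.
CI: -4.9000 ± 2.5588 = (-7.46, -2.34).

(-7.46, -2.34)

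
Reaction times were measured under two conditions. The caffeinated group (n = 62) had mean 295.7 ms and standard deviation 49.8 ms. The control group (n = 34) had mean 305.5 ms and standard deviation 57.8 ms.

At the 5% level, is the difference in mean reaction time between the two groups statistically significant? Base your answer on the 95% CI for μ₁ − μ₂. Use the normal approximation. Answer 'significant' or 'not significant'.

not significant

Standard errors of each mean: 49.8/√62 = 6.3246 and 57.8/√34 = 9.9126.
SE(x̄₁ − x̄₂) = √(6.3246² + 9.9126²) = 11.7584 for independent samples with unequal variances.
With z* = 1.960, the margin is 1.960 × 11.7584 = 23.0465.
x̄₁ − x̄₂ = 295.7 − 305.5 = -9.8000; the interval is -9.8000 ± 23.0465 = (-32.8465, 13.2465).
The interval (-32.8465, 13.2465) contains 0, so the difference is not significant.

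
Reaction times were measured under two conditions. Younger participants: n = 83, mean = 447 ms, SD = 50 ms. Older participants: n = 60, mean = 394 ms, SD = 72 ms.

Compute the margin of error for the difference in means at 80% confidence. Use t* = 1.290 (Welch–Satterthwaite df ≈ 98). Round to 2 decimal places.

13.92

Per-group SEs: s₁/√n₁ = 50/√83 = 5.4882, s₂/√n₂ = 72/√60 = 9.2952.
Unpooled SE of the difference: √(30.12033924 + 86.40074304) = 10.7945.
Margin of error = t* · SE = 1.290 × 10.7945 = 13.9249.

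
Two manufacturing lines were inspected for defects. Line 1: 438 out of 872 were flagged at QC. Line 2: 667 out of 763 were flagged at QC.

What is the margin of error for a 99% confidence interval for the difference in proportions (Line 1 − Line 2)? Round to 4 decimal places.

p̂₁ = 438/872 = 0.5023 and p̂₂ = 667/763 = 0.8742.
SE₁ = √(p̂₁(1−p̂₁)/n₁) = √(0.5023·0.4977/872) = 0.01693; SE₂ = √(0.8742·0.1258/763) = 0.01201.
Independent samples: SE of the difference = √(SE₁² + SE₂²) = √(0.0002866249 + 0.0001442401) = 0.02076.
z* for 99% confidence is 2.576, so the margin of error is 2.576 × 0.02076 = 0.05348.

0.0535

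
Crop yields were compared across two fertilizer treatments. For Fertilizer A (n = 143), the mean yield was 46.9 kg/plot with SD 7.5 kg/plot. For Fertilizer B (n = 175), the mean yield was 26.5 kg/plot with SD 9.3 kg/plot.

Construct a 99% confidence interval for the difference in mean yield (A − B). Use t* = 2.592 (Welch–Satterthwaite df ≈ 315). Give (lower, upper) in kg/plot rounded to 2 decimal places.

(17.96, 22.84)

Per-group SEs: s₁/√n₁ = 7.5/√143 = 0.6272, s₂/√n₂ = 9.3/√175 = 0.7030.
Unpooled SE of the difference: √(0.39337984 + 0.494209) = 0.9421.
Margin of error = t* · SE = 2.592 × 0.9421 = 2.4419.
x̄₁ − x̄₂ = 46.9 − 26.5 = 20.4000.
CI: 20.4000 ± 2.4419 = (17.96, 22.84).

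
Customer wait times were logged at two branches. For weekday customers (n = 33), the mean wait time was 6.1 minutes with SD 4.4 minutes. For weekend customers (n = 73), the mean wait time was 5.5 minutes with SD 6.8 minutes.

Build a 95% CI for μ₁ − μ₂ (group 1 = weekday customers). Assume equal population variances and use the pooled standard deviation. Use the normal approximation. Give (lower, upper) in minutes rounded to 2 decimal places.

s_p = √[((n₁−1)s₁² + (n₂−1)s₂²)/(n₁+n₂−2)] = √[(32·4.4² + 72·6.8²)/104] = 6.1619.
SE = 6.1619·√(1/33 + 1/73) = 1.2926.
With z* = 1.960, margin = 1.960 × 1.2926 = 2.5335.
x̄₁ − x̄₂ = 6.1 − 5.5 = 0.6000; interval 0.6000 ± 2.5335 = (-1.93, 3.13).

(-1.93, 3.13)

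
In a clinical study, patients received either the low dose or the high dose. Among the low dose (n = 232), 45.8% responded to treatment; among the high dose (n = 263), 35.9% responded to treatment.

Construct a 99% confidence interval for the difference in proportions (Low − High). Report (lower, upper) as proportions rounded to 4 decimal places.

(-0.0146, 0.2126)

The two standard errors are √(0.4580×0.5420/232) = 0.03271 and √(0.3590×0.6410/263) = 0.02958.
Because the samples are independent, SE_diff = √(0.03271² + 0.02958²) = 0.04410.
Using z* = 2.576 for 99%, ME = 2.576 × 0.04410 = 0.11360.
p̂₁ − p̂₂ = 0.0990; interval 0.0990 ± 0.11360 gives (-0.0146, 0.2126).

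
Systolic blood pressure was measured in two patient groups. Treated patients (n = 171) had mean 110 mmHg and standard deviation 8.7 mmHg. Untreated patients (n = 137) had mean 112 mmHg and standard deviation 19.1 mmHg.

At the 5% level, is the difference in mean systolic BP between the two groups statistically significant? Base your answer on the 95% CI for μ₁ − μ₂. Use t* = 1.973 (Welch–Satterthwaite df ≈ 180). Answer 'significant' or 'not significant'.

Standard errors of each mean: 8.7/√171 = 0.6653 and 19.1/√137 = 1.6318.
SE(x̄₁ − x̄₂) = √(0.6653² + 1.6318²) = 1.7622 for independent samples with unequal variances.
With t* = 1.973, the margin is 1.973 × 1.7622 = 3.4768.
x̄₁ − x̄₂ = 110 − 112 = -2.0000; the interval is -2.0000 ± 3.4768 = (-5.4768, 1.4768).
The interval (-5.4768, 1.4768) contains 0, so the difference is not significant.

not significant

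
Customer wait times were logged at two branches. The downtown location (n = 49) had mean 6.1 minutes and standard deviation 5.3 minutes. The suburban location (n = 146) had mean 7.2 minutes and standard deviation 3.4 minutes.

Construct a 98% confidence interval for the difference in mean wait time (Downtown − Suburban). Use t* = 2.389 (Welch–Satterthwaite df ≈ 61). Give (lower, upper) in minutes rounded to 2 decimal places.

(-3.03, 0.83)

SE₁ = s₁/√n₁ = 5.3/√49 = 0.7571; SE₂ = 3.4/√146 = 0.2814.
Independent samples, unequal variances: SE_diff = √(SE₁² + SE₂²) = √(0.57320041 + 0.07918596) = 0.8077.
t* = 2.389, so margin of error = 2.389 × 0.8077 = 1.9296.
Difference in means = 6.1 − 7.2 = -1.1000.
-1.1000 ± 1.9296 → (-3.03, 0.83).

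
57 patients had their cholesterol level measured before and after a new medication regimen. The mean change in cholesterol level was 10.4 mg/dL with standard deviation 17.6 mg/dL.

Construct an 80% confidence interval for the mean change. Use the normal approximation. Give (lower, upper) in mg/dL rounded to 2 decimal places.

This is a matched-pairs design, so SE = s_d/√n = 17.6/√57 = 2.3312.
Margin = 1.282 × 2.3312 = 2.9886; the interval is 10.4 ± 2.9886 = (7.41, 13.39).

(7.41, 13.39)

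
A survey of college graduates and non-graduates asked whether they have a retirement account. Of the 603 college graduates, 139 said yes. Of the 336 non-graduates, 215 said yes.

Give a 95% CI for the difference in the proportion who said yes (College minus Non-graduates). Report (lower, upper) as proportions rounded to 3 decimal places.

(-0.471, -0.348)

First, p̂₁ = 139/603 = 0.2305; p̂₂ = 215/336 = 0.6399.
The two standard errors are √(0.2305×0.7695/603) = 0.01715 and √(0.6399×0.3601/336) = 0.02619.
Because the samples are independent, SE_diff = √(0.01715² + 0.02619²) = 0.03131.
Using z* = 1.960 for 95%, ME = 1.960 × 0.03131 = 0.06137.
p̂₁ − p̂₂ = -0.4094; interval -0.4094 ± 0.06137 gives (-0.471, -0.348).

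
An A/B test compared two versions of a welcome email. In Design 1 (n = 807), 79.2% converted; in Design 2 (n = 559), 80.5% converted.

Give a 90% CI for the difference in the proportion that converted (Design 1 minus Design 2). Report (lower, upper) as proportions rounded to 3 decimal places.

(-0.049, 0.023)

The two standard errors are √(0.7920×0.2080/807) = 0.01429 and √(0.8050×0.1950/559) = 0.01676.
Because the samples are independent, SE_diff = √(0.01429² + 0.01676²) = 0.02203.
Using z* = 1.645 for 90%, ME = 1.645 × 0.02203 = 0.03624.
p̂₁ − p̂₂ = -0.0130; interval -0.0130 ± 0.03624 gives (-0.049, 0.023).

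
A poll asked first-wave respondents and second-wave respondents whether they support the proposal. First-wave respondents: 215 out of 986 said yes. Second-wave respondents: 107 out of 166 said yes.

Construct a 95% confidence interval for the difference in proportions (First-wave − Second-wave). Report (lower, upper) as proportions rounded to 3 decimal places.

(-0.504, -0.349)

p̂₁ = 215/986 = 0.2181 and p̂₂ = 107/166 = 0.6446.
SE₁ = √(p̂₁(1−p̂₁)/n₁) = √(0.2181·0.7819/986) = 0.01315; SE₂ = √(0.6446·0.3554/166) = 0.03715.
Independent samples: SE of the difference = √(SE₁² + SE₂²) = √(0.0001729225 + 0.0013801225) = 0.03941.
z* for 95% confidence is 1.960, so the margin of error is 1.960 × 0.03941 = 0.07724.
Point estimate p̂₁ − p̂₂ = 0.2181 − 0.6446 = -0.4265.
-0.4265 ± 0.07724 → (-0.504, -0.349).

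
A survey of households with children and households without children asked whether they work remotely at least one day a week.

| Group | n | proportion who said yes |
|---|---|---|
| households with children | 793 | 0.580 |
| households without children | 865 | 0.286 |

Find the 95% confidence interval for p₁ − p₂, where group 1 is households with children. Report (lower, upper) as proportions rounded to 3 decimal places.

(0.248, 0.340)

SE₁ = √(p̂₁(1−p̂₁)/n₁) = √(0.5800·0.4200/793) = 0.01753; SE₂ = √(0.2860·0.7140/865) = 0.01536.
Independent samples: SE of the difference = √(SE₁² + SE₂²) = √(0.0003073009 + 0.0002359296) = 0.02331.
z* for 95% confidence is 1.960, so the margin of error is 1.960 × 0.02331 = 0.04569.
Point estimate p̂₁ − p̂₂ = 0.5800 − 0.2860 = 0.2940.
0.2940 ± 0.04569 → (0.248, 0.340).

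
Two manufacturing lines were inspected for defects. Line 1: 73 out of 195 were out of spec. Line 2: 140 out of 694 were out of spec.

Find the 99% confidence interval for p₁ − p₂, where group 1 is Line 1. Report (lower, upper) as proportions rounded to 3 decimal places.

p̂₁ = 73/195 = 0.3744 and p̂₂ = 140/694 = 0.2017.
SE₁ = √(p̂₁(1−p̂₁)/n₁) = √(0.3744·0.6256/195) = 0.03466; SE₂ = √(0.2017·0.7983/694) = 0.01523.
Independent samples: SE of the difference = √(SE₁² + SE₂²) = √(0.0012013156 + 0.0002319529) = 0.03786.
z* for 99% confidence is 2.576, so the margin of error is 2.576 × 0.03786 = 0.09753.
Point estimate p̂₁ − p̂₂ = 0.3744 − 0.2017 = 0.1727.
0.1727 ± 0.09753 → (0.075, 0.270).

(0.075, 0.270)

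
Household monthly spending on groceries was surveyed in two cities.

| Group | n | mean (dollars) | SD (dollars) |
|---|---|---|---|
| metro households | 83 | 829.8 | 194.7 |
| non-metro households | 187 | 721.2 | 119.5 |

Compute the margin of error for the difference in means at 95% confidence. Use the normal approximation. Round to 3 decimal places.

Standard errors of each mean: 194.7/√83 = 21.3711 and 119.5/√187 = 8.7387.
SE(x̄₁ − x̄₂) = √(21.3711² + 8.7387²) = 23.0887 for independent samples with unequal variances.
With z* = 1.960, the margin is 1.960 × 23.0887 = 45.2539.

45.254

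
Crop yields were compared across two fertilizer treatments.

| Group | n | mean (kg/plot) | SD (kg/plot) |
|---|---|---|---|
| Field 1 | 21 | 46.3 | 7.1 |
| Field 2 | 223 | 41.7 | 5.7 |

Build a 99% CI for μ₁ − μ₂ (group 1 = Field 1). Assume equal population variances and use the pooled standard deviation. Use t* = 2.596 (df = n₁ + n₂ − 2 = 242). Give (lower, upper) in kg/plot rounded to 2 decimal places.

(1.15, 8.05)

Pooled variance s_p² = [20·7.1² + 222·5.7²] / (21+223−2) = 33.9710, so s_p = 5.8285.
SE_diff = s_p·√(1/n₁ + 1/n₂) = 5.8285·√(1/21 + 1/223) = 1.3304.
t* = 2.596; margin = 2.596 × 1.3304 = 3.4537.
Difference = 46.3 − 41.7 = 4.6000.
4.6000 ± 3.4537 → (1.15, 8.05).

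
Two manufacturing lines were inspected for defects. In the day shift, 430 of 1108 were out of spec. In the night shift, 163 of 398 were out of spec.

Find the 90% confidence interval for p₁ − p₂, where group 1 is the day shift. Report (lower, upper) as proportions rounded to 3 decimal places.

(-0.069, 0.026)

First, p̂₁ = 430/1108 = 0.3881; p̂₂ = 163/398 = 0.4095.
The two standard errors are √(0.3881×0.6119/1108) = 0.01464 and √(0.4095×0.5905/398) = 0.02465.
Because the samples are independent, SE_diff = √(0.01464² + 0.02465²) = 0.02867.
Using z* = 1.645 for 90%, ME = 1.645 × 0.02867 = 0.04716.
p̂₁ − p̂₂ = -0.0214; interval -0.0214 ± 0.04716 gives (-0.069, 0.026).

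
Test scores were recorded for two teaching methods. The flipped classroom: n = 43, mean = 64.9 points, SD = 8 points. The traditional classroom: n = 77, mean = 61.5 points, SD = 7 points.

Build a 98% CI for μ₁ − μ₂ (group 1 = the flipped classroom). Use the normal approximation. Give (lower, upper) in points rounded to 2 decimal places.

Standard errors of each mean: 8/√43 = 1.2200 and 7/√77 = 0.7977.
SE(x̄₁ − x̄₂) = √(1.2200² + 0.7977²) = 1.4576 for independent samples with unequal variances.
With z* = 2.326, the margin is 2.326 × 1.4576 = 3.3904.
x̄₁ − x̄₂ = 64.9 − 61.5 = 3.4000; the interval is 3.4000 ± 3.3904 = (0.01, 6.79).

(0.01, 6.79)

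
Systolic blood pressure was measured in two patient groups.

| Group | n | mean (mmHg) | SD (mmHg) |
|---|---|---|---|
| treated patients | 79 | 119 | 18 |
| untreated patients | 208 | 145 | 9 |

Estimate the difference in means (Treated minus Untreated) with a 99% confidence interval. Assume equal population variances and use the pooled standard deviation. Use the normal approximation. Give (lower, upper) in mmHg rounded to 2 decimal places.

Pooled variance s_p² = [78·18² + 207·9²] / (79+208−2) = 147.5053, so s_p = 12.1452.
SE_diff = s_p·√(1/n₁ + 1/n₂) = 12.1452·√(1/79 + 1/208) = 1.6051.
z* = 2.576; margin = 2.576 × 1.6051 = 4.1347.
Difference = 119 − 145 = -26.0000.
-26.0000 ± 4.1347 → (-30.13, -21.87).

(-30.13, -21.87)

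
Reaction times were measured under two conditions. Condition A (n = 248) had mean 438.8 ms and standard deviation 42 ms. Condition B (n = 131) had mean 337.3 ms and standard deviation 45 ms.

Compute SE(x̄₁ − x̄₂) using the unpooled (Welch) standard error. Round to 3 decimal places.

SE₁ = s₁/√n₁ = 42/√248 = 2.6670; SE₂ = 45/√131 = 3.9317.
Independent samples, unequal variances: SE_diff = √(SE₁² + SE₂²) = √(7.112889 + 15.45826489) = 4.7509.

4.751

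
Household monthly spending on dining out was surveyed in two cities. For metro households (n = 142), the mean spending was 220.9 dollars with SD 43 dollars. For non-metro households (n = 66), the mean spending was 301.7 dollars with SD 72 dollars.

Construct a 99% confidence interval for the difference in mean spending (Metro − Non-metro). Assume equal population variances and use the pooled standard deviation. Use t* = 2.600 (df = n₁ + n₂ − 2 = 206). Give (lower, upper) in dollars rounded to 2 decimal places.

s_p = √[((n₁−1)s₁² + (n₂−1)s₂²)/(n₁+n₂−2)] = √[(141·43² + 65·72²)/206] = 53.8638.
SE = 53.8638·√(1/142 + 1/66) = 8.0244.
With t* = 2.600, margin = 2.600 × 8.0244 = 20.8634.
x̄₁ − x̄₂ = 220.9 − 301.7 = -80.8000; interval -80.8000 ± 20.8634 = (-101.66, -59.94).

(-101.66, -59.94)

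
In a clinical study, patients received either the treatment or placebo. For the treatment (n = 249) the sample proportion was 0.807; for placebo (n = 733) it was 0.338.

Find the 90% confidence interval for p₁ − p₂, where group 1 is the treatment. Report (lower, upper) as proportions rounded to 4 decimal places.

The two standard errors are √(0.8070×0.1930/249) = 0.02501 and √(0.3380×0.6620/733) = 0.01747.
Because the samples are independent, SE_diff = √(0.02501² + 0.01747²) = 0.03051.
Using z* = 1.645 for 90%, ME = 1.645 × 0.03051 = 0.05019.
p̂₁ − p̂₂ = 0.4690; interval 0.4690 ± 0.05019 gives (0.4188, 0.5192).

(0.4188, 0.5192)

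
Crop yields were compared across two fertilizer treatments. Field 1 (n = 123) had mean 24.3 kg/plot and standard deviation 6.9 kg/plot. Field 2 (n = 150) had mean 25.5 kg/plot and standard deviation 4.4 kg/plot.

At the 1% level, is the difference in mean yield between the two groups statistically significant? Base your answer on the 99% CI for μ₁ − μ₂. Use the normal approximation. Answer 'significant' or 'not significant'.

not significant

Per-group SEs: s₁/√n₁ = 6.9/√123 = 0.6222, s₂/√n₂ = 4.4/√150 = 0.3593.
Unpooled SE of the difference: √(0.38713284 + 0.12909649) = 0.7185.
Margin of error = z* · SE = 2.576 × 0.7185 = 1.8509.
x̄₁ − x̄₂ = 24.3 − 25.5 = -1.2000.
CI: -1.2000 ± 1.8509 = (-3.0509, 0.6509).
The interval (-3.0509, 0.6509) contains 0, so the difference is not significant.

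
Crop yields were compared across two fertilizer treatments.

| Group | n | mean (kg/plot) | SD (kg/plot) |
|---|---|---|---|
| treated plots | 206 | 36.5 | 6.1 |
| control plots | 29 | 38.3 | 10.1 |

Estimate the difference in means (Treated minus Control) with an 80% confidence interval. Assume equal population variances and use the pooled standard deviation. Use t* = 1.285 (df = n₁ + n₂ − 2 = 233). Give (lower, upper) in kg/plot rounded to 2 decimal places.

s_p = √[((n₁−1)s₁² + (n₂−1)s₂²)/(n₁+n₂−2)] = √[(205·6.1² + 28·10.1²)/233] = 6.7080.
SE = 6.7080·√(1/206 + 1/29) = 1.3304.
With t* = 1.285, margin = 1.285 × 1.3304 = 1.7096.
x̄₁ − x̄₂ = 36.5 − 38.3 = -1.8000; interval -1.8000 ± 1.7096 = (-3.51, -0.09).

(-3.51, -0.09)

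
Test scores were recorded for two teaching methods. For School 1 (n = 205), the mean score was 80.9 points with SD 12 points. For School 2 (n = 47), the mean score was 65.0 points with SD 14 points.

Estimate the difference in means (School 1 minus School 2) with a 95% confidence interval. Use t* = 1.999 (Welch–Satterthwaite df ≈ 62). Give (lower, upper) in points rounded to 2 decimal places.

(11.49, 20.31)

SE₁ = s₁/√n₁ = 12/√205 = 0.8381; SE₂ = 14/√47 = 2.0421.
Independent samples, unequal variances: SE_diff = √(SE₁² + SE₂²) = √(0.70241161 + 4.17017241) = 2.2074.
t* = 1.999, so margin of error = 1.999 × 2.2074 = 4.4126.
Difference in means = 80.9 − 65.0 = 15.9000.
15.9000 ± 4.4126 → (11.49, 20.31).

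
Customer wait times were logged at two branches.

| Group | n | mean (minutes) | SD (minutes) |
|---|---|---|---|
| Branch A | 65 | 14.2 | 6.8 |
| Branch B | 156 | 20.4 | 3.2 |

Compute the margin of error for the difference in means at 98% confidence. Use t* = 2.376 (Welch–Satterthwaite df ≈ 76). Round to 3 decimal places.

2.094

Per-group SEs: s₁/√n₁ = 6.8/√65 = 0.8434, s₂/√n₂ = 3.2/√156 = 0.2562.
Unpooled SE of the difference: √(0.71132356 + 0.06563844) = 0.8815.
Margin of error = t* · SE = 2.376 × 0.8815 = 2.0944.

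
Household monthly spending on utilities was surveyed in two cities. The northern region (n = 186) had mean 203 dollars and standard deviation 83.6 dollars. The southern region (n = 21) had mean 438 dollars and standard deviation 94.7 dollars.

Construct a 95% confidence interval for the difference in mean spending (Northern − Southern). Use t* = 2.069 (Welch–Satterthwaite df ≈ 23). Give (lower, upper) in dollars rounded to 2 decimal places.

(-279.60, -190.40)

Standard errors of each mean: 83.6/√186 = 6.1298 and 94.7/√21 = 20.6652.
SE(x̄₁ − x̄₂) = √(6.1298² + 20.6652²) = 21.5552 for independent samples with unequal variances.
With t* = 2.069, the margin is 2.069 × 21.5552 = 44.5977.
x̄₁ − x̄₂ = 203 − 438 = -235.0000; the interval is -235.0000 ± 44.5977 = (-279.60, -190.40).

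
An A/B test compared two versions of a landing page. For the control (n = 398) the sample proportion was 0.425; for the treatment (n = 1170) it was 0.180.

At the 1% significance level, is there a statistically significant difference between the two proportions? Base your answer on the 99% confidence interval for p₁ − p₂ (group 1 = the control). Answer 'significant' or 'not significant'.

significant

The two standard errors are √(0.4250×0.5750/398) = 0.02478 and √(0.1800×0.8200/1170) = 0.01123.
Because the samples are independent, SE_diff = √(0.02478² + 0.01123²) = 0.02721.
Using z* = 2.576 for 99%, ME = 2.576 × 0.02721 = 0.07009.
p̂₁ − p̂₂ = 0.2450; interval 0.2450 ± 0.07009 gives (0.17491, 0.31509).
The interval (0.17491, 0.31509) does not contain 0, so the difference is significant.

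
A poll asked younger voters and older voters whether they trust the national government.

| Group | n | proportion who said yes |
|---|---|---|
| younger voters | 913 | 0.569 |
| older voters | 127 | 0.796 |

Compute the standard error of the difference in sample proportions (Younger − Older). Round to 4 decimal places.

0.0393

The two standard errors are √(0.5690×0.4310/913) = 0.01639 and √(0.7960×0.2040/127) = 0.03576.
Because the samples are independent, SE_diff = √(0.01639² + 0.03576²) = 0.03934.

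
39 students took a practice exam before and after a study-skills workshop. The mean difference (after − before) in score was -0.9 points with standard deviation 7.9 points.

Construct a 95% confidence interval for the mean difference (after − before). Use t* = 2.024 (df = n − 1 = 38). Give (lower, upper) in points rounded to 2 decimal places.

(-3.46, 1.66)

Paired design: SE = s_d/√n = 7.9/√39 = 1.2650.
t* = 2.024; margin of error = 2.024 × 1.2650 = 2.5604.
-0.9 ± 2.5604 → (-3.46, 1.66).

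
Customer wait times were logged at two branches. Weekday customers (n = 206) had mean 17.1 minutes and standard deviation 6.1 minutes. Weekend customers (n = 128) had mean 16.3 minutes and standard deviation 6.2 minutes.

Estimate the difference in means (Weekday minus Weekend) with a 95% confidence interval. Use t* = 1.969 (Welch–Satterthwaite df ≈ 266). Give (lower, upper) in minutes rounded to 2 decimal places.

Per-group SEs: s₁/√n₁ = 6.1/√206 = 0.4250, s₂/√n₂ = 6.2/√128 = 0.5480.
Unpooled SE of the difference: √(0.180625 + 0.300304) = 0.6935.
Margin of error = t* · SE = 1.969 × 0.6935 = 1.3655.
x̄₁ − x̄₂ = 17.1 − 16.3 = 0.8000.
CI: 0.8000 ± 1.3655 = (-0.57, 2.17).

(-0.57, 2.17)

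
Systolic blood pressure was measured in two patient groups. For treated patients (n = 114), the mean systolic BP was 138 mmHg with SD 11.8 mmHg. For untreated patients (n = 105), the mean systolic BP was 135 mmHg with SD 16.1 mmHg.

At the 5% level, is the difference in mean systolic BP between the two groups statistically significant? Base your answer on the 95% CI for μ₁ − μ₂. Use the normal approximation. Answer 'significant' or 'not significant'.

not significant

Standard errors of each mean: 11.8/√114 = 1.1052 and 16.1/√105 = 1.5712.
SE(x̄₁ − x̄₂) = √(1.1052² + 1.5712²) = 1.9210 for independent samples with unequal variances.
With z* = 1.960, the margin is 1.960 × 1.9210 = 3.7652.
x̄₁ − x̄₂ = 138 − 135 = 3.0000; the interval is 3.0000 ± 3.7652 = (-0.7652, 6.7652).
The interval (-0.7652, 6.7652) contains 0, so the difference is not significant.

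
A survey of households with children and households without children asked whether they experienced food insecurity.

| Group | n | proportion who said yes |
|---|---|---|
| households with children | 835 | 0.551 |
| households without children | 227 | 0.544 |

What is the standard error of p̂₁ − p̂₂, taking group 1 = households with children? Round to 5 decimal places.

The two standard errors are √(0.5510×0.4490/835) = 0.01721 and √(0.5440×0.4560/227) = 0.03306.
Because the samples are independent, SE_diff = √(0.01721² + 0.03306²) = 0.03727.

0.03727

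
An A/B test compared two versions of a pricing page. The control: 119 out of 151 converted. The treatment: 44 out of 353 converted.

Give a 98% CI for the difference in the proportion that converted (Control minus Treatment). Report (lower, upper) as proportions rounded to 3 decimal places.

(0.576, 0.751)

p̂₁ = 119/151 = 0.7881 and p̂₂ = 44/353 = 0.1246.
SE₁ = √(p̂₁(1−p̂₁)/n₁) = √(0.7881·0.2119/151) = 0.03326; SE₂ = √(0.1246·0.8754/353) = 0.01758.
Independent samples: SE of the difference = √(SE₁² + SE₂²) = √(0.0011062276 + 0.0003090564) = 0.03762.
z* for 98% confidence is 2.326, so the margin of error is 2.326 × 0.03762 = 0.08750.
Point estimate p̂₁ − p̂₂ = 0.7881 − 0.1246 = 0.6635.
0.6635 ± 0.08750 → (0.576, 0.751).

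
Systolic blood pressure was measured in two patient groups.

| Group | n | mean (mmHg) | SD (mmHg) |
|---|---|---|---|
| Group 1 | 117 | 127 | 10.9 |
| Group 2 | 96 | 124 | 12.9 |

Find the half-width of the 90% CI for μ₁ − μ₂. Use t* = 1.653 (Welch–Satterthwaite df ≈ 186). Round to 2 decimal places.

2.74

Standard errors of each mean: 10.9/√117 = 1.0077 and 12.9/√96 = 1.3166.
SE(x̄₁ − x̄₂) = √(1.0077² + 1.3166²) = 1.6580 for independent samples with unequal variances.
With t* = 1.653, the margin is 1.653 × 1.6580 = 2.7407.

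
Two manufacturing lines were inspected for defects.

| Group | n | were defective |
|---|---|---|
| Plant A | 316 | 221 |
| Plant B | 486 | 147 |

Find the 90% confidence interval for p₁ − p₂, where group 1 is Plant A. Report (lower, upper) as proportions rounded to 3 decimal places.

First, p̂₁ = 221/316 = 0.6994; p̂₂ = 147/486 = 0.3025.
The two standard errors are √(0.6994×0.3006/316) = 0.02579 and √(0.3025×0.6975/486) = 0.02084.
Because the samples are independent, SE_diff = √(0.02579² + 0.02084²) = 0.03316.
Using z* = 1.645 for 90%, ME = 1.645 × 0.03316 = 0.05455.
p̂₁ − p̂₂ = 0.3969; interval 0.3969 ± 0.05455 gives (0.342, 0.451).

(0.342, 0.451)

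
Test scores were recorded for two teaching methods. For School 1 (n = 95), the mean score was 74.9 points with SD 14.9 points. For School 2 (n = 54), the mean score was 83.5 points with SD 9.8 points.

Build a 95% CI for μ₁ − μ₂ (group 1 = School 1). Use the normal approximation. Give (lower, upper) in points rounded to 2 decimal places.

(-12.58, -4.62)

Per-group SEs: s₁/√n₁ = 14.9/√95 = 1.5287, s₂/√n₂ = 9.8/√54 = 1.3336.
Unpooled SE of the difference: √(2.33692369 + 1.77848896) = 2.0286.
Margin of error = z* · SE = 1.960 × 2.0286 = 3.9761.
x̄₁ − x̄₂ = 74.9 − 83.5 = -8.6000.
CI: -8.6000 ± 3.9761 = (-12.58, -4.62).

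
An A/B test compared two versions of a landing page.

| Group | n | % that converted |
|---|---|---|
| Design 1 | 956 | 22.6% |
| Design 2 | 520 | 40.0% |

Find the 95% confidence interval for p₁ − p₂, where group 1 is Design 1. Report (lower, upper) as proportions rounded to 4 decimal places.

The two standard errors are √(0.2260×0.7740/956) = 0.01353 and √(0.4000×0.6000/520) = 0.02148.
Because the samples are independent, SE_diff = √(0.01353² + 0.02148²) = 0.02539.
Using z* = 1.960 for 95%, ME = 1.960 × 0.02539 = 0.04976.
p̂₁ − p̂₂ = -0.1740; interval -0.1740 ± 0.04976 gives (-0.2238, -0.1242).

(-0.2238, -0.1242)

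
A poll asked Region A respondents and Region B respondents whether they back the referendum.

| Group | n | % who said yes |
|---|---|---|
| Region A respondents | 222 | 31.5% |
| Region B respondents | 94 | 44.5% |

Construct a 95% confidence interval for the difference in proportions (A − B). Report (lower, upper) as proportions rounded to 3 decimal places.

(-0.248, -0.012)

Each SE is √(p̂(1−p̂)/n): √(0.3150·0.6850/222) = 0.03118 and √(0.4450·0.5550/94) = 0.05126.
SE(p̂₁ − p̂₂) = √(SE₁² + SE₂²) = √(0.0009721924 + 0.0026275876) = 0.06000, since the two samples are independent.
At 95% confidence z* = 1.960; margin = 1.960 × 0.06000 = 0.11760.
The difference is 0.3150 − 0.4450 = -0.1300, so the interval is -0.1300 ± 0.11760 = (-0.248, -0.012).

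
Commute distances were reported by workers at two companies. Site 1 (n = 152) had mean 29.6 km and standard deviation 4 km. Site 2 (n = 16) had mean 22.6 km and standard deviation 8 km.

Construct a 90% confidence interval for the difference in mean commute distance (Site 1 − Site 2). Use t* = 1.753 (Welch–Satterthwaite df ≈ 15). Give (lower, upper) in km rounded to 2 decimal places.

SE₁ = s₁/√n₁ = 4/√152 = 0.3244; SE₂ = 8/√16 = 2.0000.
Independent samples, unequal variances: SE_diff = √(SE₁² + SE₂²) = √(0.10523536 + 4.0) = 2.0261.
t* = 1.753, so margin of error = 1.753 × 2.0261 = 3.5518.
Difference in means = 29.6 − 22.6 = 7.0000.
7.0000 ± 3.5518 → (3.45, 10.55).

(3.45, 10.55)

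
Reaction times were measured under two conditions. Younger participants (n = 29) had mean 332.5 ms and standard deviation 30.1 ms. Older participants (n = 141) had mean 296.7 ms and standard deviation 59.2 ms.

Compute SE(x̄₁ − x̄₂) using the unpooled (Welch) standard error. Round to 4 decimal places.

7.4898

Standard errors of each mean: 30.1/√29 = 5.5894 and 59.2/√141 = 4.9855.
SE(x̄₁ − x̄₂) = √(5.5894² + 4.9855²) = 7.4898 for independent samples with unequal variances.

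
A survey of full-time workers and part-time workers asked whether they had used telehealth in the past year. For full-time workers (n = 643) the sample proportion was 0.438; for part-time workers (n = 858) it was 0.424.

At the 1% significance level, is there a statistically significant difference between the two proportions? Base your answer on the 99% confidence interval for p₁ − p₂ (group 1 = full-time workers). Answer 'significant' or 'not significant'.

not significant

SE₁ = √(p̂₁(1−p̂₁)/n₁) = √(0.4380·0.5620/643) = 0.01957; SE₂ = √(0.4240·0.5760/858) = 0.01687.
Independent samples: SE of the difference = √(SE₁² + SE₂²) = √(0.0003829849 + 0.0002845969) = 0.02584.
z* for 99% confidence is 2.576, so the margin of error is 2.576 × 0.02584 = 0.06656.
Point estimate p̂₁ − p̂₂ = 0.4380 − 0.4240 = 0.0140.
0.0140 ± 0.06656 → (-0.05256, 0.08056).
The interval (-0.05256, 0.08056) contains 0, so the difference is not significant.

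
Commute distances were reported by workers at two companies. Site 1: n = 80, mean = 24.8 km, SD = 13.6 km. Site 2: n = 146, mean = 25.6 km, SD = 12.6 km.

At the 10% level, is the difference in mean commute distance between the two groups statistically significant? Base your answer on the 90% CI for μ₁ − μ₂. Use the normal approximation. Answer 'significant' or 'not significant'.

not significant

Standard errors of each mean: 13.6/√80 = 1.5205 and 12.6/√146 = 1.0428.
SE(x̄₁ − x̄₂) = √(1.5205² + 1.0428²) = 1.8437 for independent samples with unequal variances.
With z* = 1.645, the margin is 1.645 × 1.8437 = 3.0329.
x̄₁ − x̄₂ = 24.8 − 25.6 = -0.8000; the interval is -0.8000 ± 3.0329 = (-3.8329, 2.2329).
The interval (-3.8329, 2.2329) contains 0, so the difference is not significant.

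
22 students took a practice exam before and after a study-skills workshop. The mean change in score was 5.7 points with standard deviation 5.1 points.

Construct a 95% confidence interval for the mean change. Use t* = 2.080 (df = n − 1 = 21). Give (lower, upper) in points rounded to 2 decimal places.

(3.44, 7.96)

Paired design: SE = s_d/√n = 5.1/√22 = 1.0873.
t* = 2.080; margin of error = 2.080 × 1.0873 = 2.2616.
5.7 ± 2.2616 → (3.44, 7.96).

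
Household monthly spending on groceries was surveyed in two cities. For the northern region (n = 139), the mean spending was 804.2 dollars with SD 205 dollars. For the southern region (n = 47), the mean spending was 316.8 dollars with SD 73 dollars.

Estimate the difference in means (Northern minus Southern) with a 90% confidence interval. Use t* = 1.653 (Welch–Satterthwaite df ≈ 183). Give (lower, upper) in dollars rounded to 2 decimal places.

Standard errors of each mean: 205/√139 = 17.3879 and 73/√47 = 10.6481.
SE(x̄₁ − x̄₂) = √(17.3879² + 10.6481²) = 20.3892 for independent samples with unequal variances.
With t* = 1.653, the margin is 1.653 × 20.3892 = 33.7033.
x̄₁ − x̄₂ = 804.2 − 316.8 = 487.4000; the interval is 487.4000 ± 33.7033 = (453.70, 521.10).

(453.70, 521.10)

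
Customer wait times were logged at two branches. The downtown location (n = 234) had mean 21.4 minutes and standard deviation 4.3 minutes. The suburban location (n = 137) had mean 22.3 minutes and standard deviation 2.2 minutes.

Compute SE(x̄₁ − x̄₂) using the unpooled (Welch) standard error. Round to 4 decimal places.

0.3382

Per-group SEs: s₁/√n₁ = 4.3/√234 = 0.2811, s₂/√n₂ = 2.2/√137 = 0.1880.
Unpooled SE of the difference: √(0.07901721 + 0.035344) = 0.3382.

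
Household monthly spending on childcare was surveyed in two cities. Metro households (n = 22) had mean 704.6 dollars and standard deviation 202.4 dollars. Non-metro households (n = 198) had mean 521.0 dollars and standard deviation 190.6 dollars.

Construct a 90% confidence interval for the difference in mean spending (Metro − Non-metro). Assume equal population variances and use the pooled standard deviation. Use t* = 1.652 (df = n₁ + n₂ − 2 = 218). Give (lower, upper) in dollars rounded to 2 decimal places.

s_p = √[((n₁−1)s₁² + (n₂−1)s₂²)/(n₁+n₂−2)] = √[(21·202.4² + 197·190.6²)/218] = 191.7683.
SE = 191.7683·√(1/22 + 1/198) = 43.0967.
With t* = 1.652, margin = 1.652 × 43.0967 = 71.1957.
x̄₁ − x̄₂ = 704.6 − 521.0 = 183.6000; interval 183.6000 ± 71.1957 = (112.40, 254.80).

(112.40, 254.80)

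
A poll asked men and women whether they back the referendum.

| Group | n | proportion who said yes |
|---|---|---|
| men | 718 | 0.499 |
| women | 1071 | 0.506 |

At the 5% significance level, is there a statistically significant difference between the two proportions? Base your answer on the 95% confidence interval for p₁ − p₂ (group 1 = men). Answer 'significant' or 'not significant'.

not significant

The two standard errors are √(0.4990×0.5010/718) = 0.01866 and √(0.5060×0.4940/1071) = 0.01528.
Because the samples are independent, SE_diff = √(0.01866² + 0.01528²) = 0.02412.
Using z* = 1.960 for 95%, ME = 1.960 × 0.02412 = 0.04728.
p̂₁ − p̂₂ = -0.0070; interval -0.0070 ± 0.04728 gives (-0.05428, 0.04028).
The interval (-0.05428, 0.04028) contains 0, so the difference is not significant.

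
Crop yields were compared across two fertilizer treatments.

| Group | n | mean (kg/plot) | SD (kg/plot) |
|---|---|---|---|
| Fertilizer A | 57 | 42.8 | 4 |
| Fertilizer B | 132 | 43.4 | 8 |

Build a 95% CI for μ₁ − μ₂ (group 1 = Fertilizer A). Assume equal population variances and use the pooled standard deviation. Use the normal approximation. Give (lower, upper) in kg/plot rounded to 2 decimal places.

s_p = √[((n₁−1)s₁² + (n₂−1)s₂²)/(n₁+n₂−2)] = √[(56·4² + 131·8²)/187] = 7.0445.
SE = 7.0445·√(1/57 + 1/132) = 1.1165.
With z* = 1.960, margin = 1.960 × 1.1165 = 2.1883.
x̄₁ − x̄₂ = 42.8 − 43.4 = -0.6000; interval -0.6000 ± 2.1883 = (-2.79, 1.59).

(-2.79, 1.59)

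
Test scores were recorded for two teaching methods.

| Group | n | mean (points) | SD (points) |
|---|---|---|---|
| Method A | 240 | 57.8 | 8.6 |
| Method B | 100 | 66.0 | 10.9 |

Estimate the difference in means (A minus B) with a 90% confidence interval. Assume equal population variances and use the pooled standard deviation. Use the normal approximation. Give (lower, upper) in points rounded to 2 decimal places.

Pooled variance s_p² = [239·8.6² + 99·10.9²] / (240+100−2) = 87.0965, so s_p = 9.3326.
SE_diff = s_p·√(1/n₁ + 1/n₂) = 9.3326·√(1/240 + 1/100) = 1.1108.
z* = 1.645; margin = 1.645 × 1.1108 = 1.8273.
Difference = 57.8 − 66.0 = -8.2000.
-8.2000 ± 1.8273 → (-10.03, -6.37).

(-10.03, -6.37)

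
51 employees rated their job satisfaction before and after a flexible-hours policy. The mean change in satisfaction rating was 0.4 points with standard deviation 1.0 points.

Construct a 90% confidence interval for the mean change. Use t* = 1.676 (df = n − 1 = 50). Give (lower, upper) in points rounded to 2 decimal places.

This is a matched-pairs design, so SE = s_d/√n = 1.0/√51 = 0.1400.
Margin = 1.676 × 0.1400 = 0.2346; the interval is 0.4 ± 0.2346 = (0.17, 0.63).

(0.17, 0.63)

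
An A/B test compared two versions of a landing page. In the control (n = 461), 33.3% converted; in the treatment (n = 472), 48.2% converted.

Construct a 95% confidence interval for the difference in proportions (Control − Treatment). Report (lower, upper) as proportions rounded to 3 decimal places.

The two standard errors are √(0.3330×0.6670/461) = 0.02195 and √(0.4820×0.5180/472) = 0.02300.
Because the samples are independent, SE_diff = √(0.02195² + 0.02300²) = 0.03179.
Using z* = 1.960 for 95%, ME = 1.960 × 0.03179 = 0.06231.
p̂₁ − p̂₂ = -0.1490; interval -0.1490 ± 0.06231 gives (-0.211, -0.087).

(-0.211, -0.087)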